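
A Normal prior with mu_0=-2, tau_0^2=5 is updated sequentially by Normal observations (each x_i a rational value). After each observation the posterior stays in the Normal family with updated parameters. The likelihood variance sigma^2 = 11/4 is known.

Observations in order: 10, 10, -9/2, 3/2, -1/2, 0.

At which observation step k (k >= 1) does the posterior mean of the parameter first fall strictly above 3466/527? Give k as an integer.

obs 1: x=10 → posterior Normal(178/31, 55/31)
obs 2: x=10 → posterior Normal(126/17, 55/51)
obs 3: x=-9/2 → posterior Normal(288/71, 55/71)
obs 4: x=3/2 → posterior Normal(318/91, 55/91)
obs 5: x=-1/2 → posterior Normal(308/111, 55/111)
obs 6: x=0 → posterior Normal(308/131, 55/131)

k = 2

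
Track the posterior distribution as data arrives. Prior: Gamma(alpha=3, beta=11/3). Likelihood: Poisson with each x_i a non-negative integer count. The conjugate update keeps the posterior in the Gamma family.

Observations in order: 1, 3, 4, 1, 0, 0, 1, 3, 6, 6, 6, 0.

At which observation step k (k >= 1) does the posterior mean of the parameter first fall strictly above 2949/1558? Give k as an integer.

obs 1: x=1 → posterior Gamma(4, 14/3)
obs 2: x=3 → posterior Gamma(7, 17/3)
obs 3: x=4 → posterior Gamma(11, 20/3)
obs 4: x=1 → posterior Gamma(12, 23/3)
obs 5: x=0 → posterior Gamma(12, 26/3)
obs 6: x=0 → posterior Gamma(12, 29/3)
obs 7: x=1 → posterior Gamma(13, 32/3)
obs 8: x=3 → posterior Gamma(16, 35/3)
obs 9: x=6 → posterior Gamma(22, 38/3)
obs 10: x=6 → posterior Gamma(28, 41/3)
obs 11: x=6 → posterior Gamma(34, 44/3)
obs 12: x=0 → posterior Gamma(34, 47/3)

k = 10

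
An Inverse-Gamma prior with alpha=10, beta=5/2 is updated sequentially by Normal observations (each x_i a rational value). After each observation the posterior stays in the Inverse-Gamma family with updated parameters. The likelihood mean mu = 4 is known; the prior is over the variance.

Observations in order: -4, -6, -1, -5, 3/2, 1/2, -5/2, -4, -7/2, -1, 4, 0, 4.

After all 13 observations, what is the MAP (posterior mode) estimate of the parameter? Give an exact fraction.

71/5

obs 1: x=-4 → posterior Inverse-Gamma(21/2, 69/2)
obs 2: x=-6 → posterior Inverse-Gamma(11, 169/2)
obs 3: x=-1 → posterior Inverse-Gamma(23/2, 97)
obs 4: x=-5 → posterior Inverse-Gamma(12, 275/2)
obs 5: x=3/2 → posterior Inverse-Gamma(25/2, 1125/8)
obs 6: x=1/2 → posterior Inverse-Gamma(13, 587/4)
obs 7: x=-5/2 → posterior Inverse-Gamma(27/2, 1343/8)
obs 8: x=-4 → posterior Inverse-Gamma(14, 1599/8)
obs 9: x=-7/2 → posterior Inverse-Gamma(29/2, 228)
obs 10: x=-1 → posterior Inverse-Gamma(15, 481/2)
obs 11: x=4 → posterior Inverse-Gamma(31/2, 481/2)
obs 12: x=0 → posterior Inverse-Gamma(16, 497/2)
obs 13: x=4 → posterior Inverse-Gamma(33/2, 497/2)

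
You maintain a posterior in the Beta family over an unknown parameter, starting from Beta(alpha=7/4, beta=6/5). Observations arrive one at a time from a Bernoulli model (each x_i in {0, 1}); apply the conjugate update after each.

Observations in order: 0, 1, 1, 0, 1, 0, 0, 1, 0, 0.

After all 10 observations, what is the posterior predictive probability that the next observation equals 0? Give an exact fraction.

144/259

obs 1: x=0 → posterior Beta(7/4, 11/5)
obs 2: x=1 → posterior Beta(11/4, 11/5)
obs 3: x=1 → posterior Beta(15/4, 11/5)
obs 4: x=0 → posterior Beta(15/4, 16/5)
obs 5: x=1 → posterior Beta(19/4, 16/5)
obs 6: x=0 → posterior Beta(19/4, 21/5)
obs 7: x=0 → posterior Beta(19/4, 26/5)
obs 8: x=1 → posterior Beta(23/4, 26/5)
obs 9: x=0 → posterior Beta(23/4, 31/5)
obs 10: x=0 → posterior Beta(23/4, 36/5)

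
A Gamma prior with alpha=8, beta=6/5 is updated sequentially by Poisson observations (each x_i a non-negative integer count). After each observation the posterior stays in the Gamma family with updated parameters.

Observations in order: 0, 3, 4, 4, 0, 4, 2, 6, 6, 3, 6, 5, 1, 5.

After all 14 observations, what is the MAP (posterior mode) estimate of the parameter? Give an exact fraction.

obs 1: x=0 → posterior Gamma(8, 11/5)
obs 2: x=3 → posterior Gamma(11, 16/5)
obs 3: x=4 → posterior Gamma(15, 21/5)
obs 4: x=4 → posterior Gamma(19, 26/5)
obs 5: x=0 → posterior Gamma(19, 31/5)
obs 6: x=4 → posterior Gamma(23, 36/5)
obs 7: x=2 → posterior Gamma(25, 41/5)
obs 8: x=6 → posterior Gamma(31, 46/5)
obs 9: x=6 → posterior Gamma(37, 51/5)
obs 10: x=3 → posterior Gamma(40, 56/5)
obs 11: x=6 → posterior Gamma(46, 61/5)
obs 12: x=5 → posterior Gamma(51, 66/5)
obs 13: x=1 → posterior Gamma(52, 71/5)
obs 14: x=5 → posterior Gamma(57, 76/5)

70/19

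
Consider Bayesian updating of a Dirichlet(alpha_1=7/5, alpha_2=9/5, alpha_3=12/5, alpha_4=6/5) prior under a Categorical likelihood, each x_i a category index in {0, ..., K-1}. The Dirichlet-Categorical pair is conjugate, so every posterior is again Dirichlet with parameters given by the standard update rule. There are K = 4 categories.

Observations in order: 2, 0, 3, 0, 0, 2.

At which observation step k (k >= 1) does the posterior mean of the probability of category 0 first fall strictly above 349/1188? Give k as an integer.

obs 1: x=2 → posterior Dirichlet(7/5, 9/5, 17/5, 6/5)
obs 2: x=0 → posterior Dirichlet(12/5, 9/5, 17/5, 6/5)
obs 3: x=3 → posterior Dirichlet(12/5, 9/5, 17/5, 11/5)
obs 4: x=0 → posterior Dirichlet(17/5, 9/5, 17/5, 11/5)
obs 5: x=0 → posterior Dirichlet(22/5, 9/5, 17/5, 11/5)
obs 6: x=2 → posterior Dirichlet(22/5, 9/5, 22/5, 11/5)

k = 4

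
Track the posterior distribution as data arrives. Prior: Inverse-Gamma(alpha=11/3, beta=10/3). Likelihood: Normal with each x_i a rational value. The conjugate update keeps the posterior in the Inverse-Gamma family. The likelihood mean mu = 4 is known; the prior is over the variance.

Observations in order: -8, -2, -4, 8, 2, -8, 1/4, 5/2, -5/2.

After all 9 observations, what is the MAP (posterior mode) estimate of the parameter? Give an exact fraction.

obs 1: x=-8 → posterior Inverse-Gamma(25/6, 226/3)
obs 2: x=-2 → posterior Inverse-Gamma(14/3, 280/3)
obs 3: x=-4 → posterior Inverse-Gamma(31/6, 376/3)
obs 4: x=8 → posterior Inverse-Gamma(17/3, 400/3)
obs 5: x=2 → posterior Inverse-Gamma(37/6, 406/3)
obs 6: x=-8 → posterior Inverse-Gamma(20/3, 622/3)
obs 7: x=1/4 → posterior Inverse-Gamma(43/6, 20579/96)
obs 8: x=5/2 → posterior Inverse-Gamma(23/3, 20687/96)
obs 9: x=-5/2 → posterior Inverse-Gamma(49/6, 22715/96)

413/16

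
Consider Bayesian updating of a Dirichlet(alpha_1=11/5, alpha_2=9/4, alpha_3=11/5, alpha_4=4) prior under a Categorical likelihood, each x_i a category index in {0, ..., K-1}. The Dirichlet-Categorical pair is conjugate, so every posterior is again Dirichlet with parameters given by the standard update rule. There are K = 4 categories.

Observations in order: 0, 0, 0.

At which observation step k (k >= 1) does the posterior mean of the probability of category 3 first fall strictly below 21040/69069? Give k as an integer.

obs 1: x=0 → posterior Dirichlet(16/5, 9/4, 11/5, 4)
obs 2: x=0 → posterior Dirichlet(21/5, 9/4, 11/5, 4)
obs 3: x=0 → posterior Dirichlet(26/5, 9/4, 11/5, 4)

k = 3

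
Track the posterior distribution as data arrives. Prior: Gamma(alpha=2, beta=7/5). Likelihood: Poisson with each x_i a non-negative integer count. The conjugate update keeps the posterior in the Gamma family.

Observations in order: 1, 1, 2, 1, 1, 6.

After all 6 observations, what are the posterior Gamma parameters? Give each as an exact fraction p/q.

alpha=14, beta=37/5

obs 1: x=1 → posterior Gamma(3, 12/5)
obs 2: x=1 → posterior Gamma(4, 17/5)
obs 3: x=2 → posterior Gamma(6, 22/5)
obs 4: x=1 → posterior Gamma(7, 27/5)
obs 5: x=1 → posterior Gamma(8, 32/5)
obs 6: x=6 → posterior Gamma(14, 37/5)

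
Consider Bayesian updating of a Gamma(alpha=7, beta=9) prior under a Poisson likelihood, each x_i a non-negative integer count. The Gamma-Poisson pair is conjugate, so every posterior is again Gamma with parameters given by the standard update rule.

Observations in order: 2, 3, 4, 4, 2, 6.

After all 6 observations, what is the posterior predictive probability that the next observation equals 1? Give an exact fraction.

obs 1: x=2 → posterior Gamma(9, 10)
obs 2: x=3 → posterior Gamma(12, 11)
obs 3: x=4 → posterior Gamma(16, 12)
obs 4: x=4 → posterior Gamma(20, 13)
obs 5: x=2 → posterior Gamma(22, 14)
obs 6: x=6 → posterior Gamma(28, 15)

5965588509467504918575286865234375/20769187434139310514121985316880384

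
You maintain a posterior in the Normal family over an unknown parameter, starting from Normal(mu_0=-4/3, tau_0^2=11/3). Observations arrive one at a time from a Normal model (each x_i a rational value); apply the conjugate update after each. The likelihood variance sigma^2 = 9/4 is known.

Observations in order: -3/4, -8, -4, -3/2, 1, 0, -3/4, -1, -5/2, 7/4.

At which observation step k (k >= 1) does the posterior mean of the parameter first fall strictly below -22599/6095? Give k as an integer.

obs 1: x=-3/4 → posterior Normal(-69/71, 99/71)
obs 2: x=-8 → posterior Normal(-421/115, 99/115)
obs 3: x=-4 → posterior Normal(-199/53, 33/53)
obs 4: x=-3/2 → posterior Normal(-663/203, 99/203)
obs 5: x=1 → posterior Normal(-619/247, 99/247)
obs 6: x=0 → posterior Normal(-619/291, 33/97)
obs 7: x=-3/4 → posterior Normal(-652/335, 99/335)
obs 8: x=-1 → posterior Normal(-696/379, 99/379)
obs 9: x=-5/2 → posterior Normal(-806/423, 11/47)
obs 10: x=7/4 → posterior Normal(-729/467, 99/467)

k = 3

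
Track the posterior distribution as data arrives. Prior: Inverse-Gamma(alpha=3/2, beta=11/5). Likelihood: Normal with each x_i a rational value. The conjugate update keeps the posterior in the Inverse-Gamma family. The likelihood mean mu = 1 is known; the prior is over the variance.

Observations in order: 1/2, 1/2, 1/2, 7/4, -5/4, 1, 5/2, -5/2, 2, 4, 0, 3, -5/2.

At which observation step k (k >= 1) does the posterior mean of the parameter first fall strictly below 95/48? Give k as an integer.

k = 2

obs 1: x=1/2 → posterior Inverse-Gamma(2, 93/40)
obs 2: x=1/2 → posterior Inverse-Gamma(5/2, 49/20)
obs 3: x=1/2 → posterior Inverse-Gamma(3, 103/40)
obs 4: x=7/4 → posterior Inverse-Gamma(7/2, 457/160)
obs 5: x=-5/4 → posterior Inverse-Gamma(4, 431/80)
obs 6: x=1 → posterior Inverse-Gamma(9/2, 431/80)
obs 7: x=5/2 → posterior Inverse-Gamma(5, 521/80)
obs 8: x=-5/2 → posterior Inverse-Gamma(11/2, 1011/80)
obs 9: x=2 → posterior Inverse-Gamma(6, 1051/80)
obs 10: x=4 → posterior Inverse-Gamma(13/2, 1411/80)
obs 11: x=0 → posterior Inverse-Gamma(7, 1451/80)
obs 12: x=3 → posterior Inverse-Gamma(15/2, 1611/80)
obs 13: x=-5/2 → posterior Inverse-Gamma(8, 2101/80)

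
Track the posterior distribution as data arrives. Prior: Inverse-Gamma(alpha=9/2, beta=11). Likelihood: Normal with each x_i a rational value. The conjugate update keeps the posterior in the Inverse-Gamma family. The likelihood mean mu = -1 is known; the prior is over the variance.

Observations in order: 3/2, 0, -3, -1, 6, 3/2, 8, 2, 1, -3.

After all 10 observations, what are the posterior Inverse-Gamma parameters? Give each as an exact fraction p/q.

obs 1: x=3/2 → posterior Inverse-Gamma(5, 113/8)
obs 2: x=0 → posterior Inverse-Gamma(11/2, 117/8)
obs 3: x=-3 → posterior Inverse-Gamma(6, 133/8)
obs 4: x=-1 → posterior Inverse-Gamma(13/2, 133/8)
obs 5: x=6 → posterior Inverse-Gamma(7, 329/8)
obs 6: x=3/2 → posterior Inverse-Gamma(15/2, 177/4)
obs 7: x=8 → posterior Inverse-Gamma(8, 339/4)
obs 8: x=2 → posterior Inverse-Gamma(17/2, 357/4)
obs 9: x=1 → posterior Inverse-Gamma(9, 365/4)
obs 10: x=-3 → posterior Inverse-Gamma(19/2, 373/4)

alpha=19/2, beta=373/4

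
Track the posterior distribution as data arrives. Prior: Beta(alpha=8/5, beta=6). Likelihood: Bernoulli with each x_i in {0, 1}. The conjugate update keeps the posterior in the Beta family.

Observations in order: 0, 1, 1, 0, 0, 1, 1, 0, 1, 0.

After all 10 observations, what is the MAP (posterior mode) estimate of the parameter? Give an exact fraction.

14/39

obs 1: x=0 → posterior Beta(8/5, 7)
obs 2: x=1 → posterior Beta(13/5, 7)
obs 3: x=1 → posterior Beta(18/5, 7)
obs 4: x=0 → posterior Beta(18/5, 8)
obs 5: x=0 → posterior Beta(18/5, 9)
obs 6: x=1 → posterior Beta(23/5, 9)
obs 7: x=1 → posterior Beta(28/5, 9)
obs 8: x=0 → posterior Beta(28/5, 10)
obs 9: x=1 → posterior Beta(33/5, 10)
obs 10: x=0 → posterior Beta(33/5, 11)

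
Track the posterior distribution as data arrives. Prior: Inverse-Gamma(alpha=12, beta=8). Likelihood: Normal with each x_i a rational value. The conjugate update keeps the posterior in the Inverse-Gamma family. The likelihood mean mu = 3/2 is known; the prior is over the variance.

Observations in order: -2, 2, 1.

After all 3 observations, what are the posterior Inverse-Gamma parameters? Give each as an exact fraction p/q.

obs 1: x=-2 → posterior Inverse-Gamma(25/2, 113/8)
obs 2: x=2 → posterior Inverse-Gamma(13, 57/4)
obs 3: x=1 → posterior Inverse-Gamma(27/2, 115/8)

alpha=27/2, beta=115/8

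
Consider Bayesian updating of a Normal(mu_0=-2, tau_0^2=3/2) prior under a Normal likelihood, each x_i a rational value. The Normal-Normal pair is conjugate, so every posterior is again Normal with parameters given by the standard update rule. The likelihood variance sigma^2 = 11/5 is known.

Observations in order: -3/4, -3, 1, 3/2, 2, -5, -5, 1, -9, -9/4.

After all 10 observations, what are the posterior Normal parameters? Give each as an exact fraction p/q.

mu_0=-673/344, tau_0^2=33/172

obs 1: x=-3/4 → posterior Normal(-221/148, 33/37)
obs 2: x=-3 → posterior Normal(-401/208, 33/52)
obs 3: x=1 → posterior Normal(-341/268, 33/67)
obs 4: x=3/2 → posterior Normal(-251/328, 33/82)
obs 5: x=2 → posterior Normal(-131/388, 33/97)
obs 6: x=-5 → posterior Normal(-431/448, 33/112)
obs 7: x=-5 → posterior Normal(-731/508, 33/127)
obs 8: x=1 → posterior Normal(-671/568, 33/142)
obs 9: x=-9 → posterior Normal(-1211/628, 33/157)
obs 10: x=-9/4 → posterior Normal(-673/344, 33/172)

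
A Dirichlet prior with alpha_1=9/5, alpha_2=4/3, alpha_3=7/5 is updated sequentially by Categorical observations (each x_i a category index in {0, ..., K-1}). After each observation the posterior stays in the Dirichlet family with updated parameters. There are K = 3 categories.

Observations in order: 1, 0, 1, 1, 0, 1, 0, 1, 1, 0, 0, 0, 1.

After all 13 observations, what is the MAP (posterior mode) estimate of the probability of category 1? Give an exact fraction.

obs 1: x=1 → posterior Dirichlet(9/5, 7/3, 7/5)
obs 2: x=0 → posterior Dirichlet(14/5, 7/3, 7/5)
obs 3: x=1 → posterior Dirichlet(14/5, 10/3, 7/5)
obs 4: x=1 → posterior Dirichlet(14/5, 13/3, 7/5)
obs 5: x=0 → posterior Dirichlet(19/5, 13/3, 7/5)
obs 6: x=1 → posterior Dirichlet(19/5, 16/3, 7/5)
obs 7: x=0 → posterior Dirichlet(24/5, 16/3, 7/5)
obs 8: x=1 → posterior Dirichlet(24/5, 19/3, 7/5)
obs 9: x=1 → posterior Dirichlet(24/5, 22/3, 7/5)
obs 10: x=0 → posterior Dirichlet(29/5, 22/3, 7/5)
obs 11: x=0 → posterior Dirichlet(34/5, 22/3, 7/5)
obs 12: x=0 → posterior Dirichlet(39/5, 22/3, 7/5)
obs 13: x=1 → posterior Dirichlet(39/5, 25/3, 7/5)

55/109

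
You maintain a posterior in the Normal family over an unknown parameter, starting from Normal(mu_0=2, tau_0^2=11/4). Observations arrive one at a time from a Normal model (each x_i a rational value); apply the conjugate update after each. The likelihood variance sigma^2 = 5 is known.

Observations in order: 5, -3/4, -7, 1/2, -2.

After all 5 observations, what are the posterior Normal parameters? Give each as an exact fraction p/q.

mu_0=-9/100, tau_0^2=11/15

obs 1: x=5 → posterior Normal(95/31, 55/31)
obs 2: x=-3/4 → posterior Normal(347/168, 55/42)
obs 3: x=-7 → posterior Normal(39/212, 55/53)
obs 4: x=1/2 → posterior Normal(61/256, 55/64)
obs 5: x=-2 → posterior Normal(-9/100, 11/15)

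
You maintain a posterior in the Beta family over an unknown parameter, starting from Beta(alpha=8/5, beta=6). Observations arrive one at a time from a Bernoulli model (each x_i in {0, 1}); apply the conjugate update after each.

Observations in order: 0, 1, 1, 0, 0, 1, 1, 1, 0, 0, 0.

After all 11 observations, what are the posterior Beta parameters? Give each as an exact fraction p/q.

obs 1: x=0 → posterior Beta(8/5, 7)
obs 2: x=1 → posterior Beta(13/5, 7)
obs 3: x=1 → posterior Beta(18/5, 7)
obs 4: x=0 → posterior Beta(18/5, 8)
obs 5: x=0 → posterior Beta(18/5, 9)
obs 6: x=1 → posterior Beta(23/5, 9)
obs 7: x=1 → posterior Beta(28/5, 9)
obs 8: x=1 → posterior Beta(33/5, 9)
obs 9: x=0 → posterior Beta(33/5, 10)
obs 10: x=0 → posterior Beta(33/5, 11)
obs 11: x=0 → posterior Beta(33/5, 12)

alpha=33/5, beta=12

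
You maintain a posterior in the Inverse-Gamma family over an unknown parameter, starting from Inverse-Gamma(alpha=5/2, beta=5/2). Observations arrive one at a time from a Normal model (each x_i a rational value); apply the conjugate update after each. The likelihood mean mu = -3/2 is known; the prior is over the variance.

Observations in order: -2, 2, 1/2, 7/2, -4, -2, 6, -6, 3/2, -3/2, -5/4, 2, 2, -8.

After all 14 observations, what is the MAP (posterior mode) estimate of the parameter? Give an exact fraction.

obs 1: x=-2 → posterior Inverse-Gamma(3, 21/8)
obs 2: x=2 → posterior Inverse-Gamma(7/2, 35/4)
obs 3: x=1/2 → posterior Inverse-Gamma(4, 43/4)
obs 4: x=7/2 → posterior Inverse-Gamma(9/2, 93/4)
obs 5: x=-4 → posterior Inverse-Gamma(5, 211/8)
obs 6: x=-2 → posterior Inverse-Gamma(11/2, 53/2)
obs 7: x=6 → posterior Inverse-Gamma(6, 437/8)
obs 8: x=-6 → posterior Inverse-Gamma(13/2, 259/4)
obs 9: x=3/2 → posterior Inverse-Gamma(7, 277/4)
obs 10: x=-3/2 → posterior Inverse-Gamma(15/2, 277/4)
obs 11: x=-5/4 → posterior Inverse-Gamma(8, 2217/32)
obs 12: x=2 → posterior Inverse-Gamma(17/2, 2413/32)
obs 13: x=2 → posterior Inverse-Gamma(9, 2609/32)
obs 14: x=-8 → posterior Inverse-Gamma(19/2, 3285/32)

1095/112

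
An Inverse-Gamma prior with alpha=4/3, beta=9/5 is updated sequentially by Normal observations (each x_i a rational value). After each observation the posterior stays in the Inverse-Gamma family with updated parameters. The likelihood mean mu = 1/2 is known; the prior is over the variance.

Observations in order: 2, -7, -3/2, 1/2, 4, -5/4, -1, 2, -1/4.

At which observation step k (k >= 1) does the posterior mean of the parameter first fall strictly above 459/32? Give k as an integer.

k = 2

obs 1: x=2 → posterior Inverse-Gamma(11/6, 117/40)
obs 2: x=-7 → posterior Inverse-Gamma(7/3, 621/20)
obs 3: x=-3/2 → posterior Inverse-Gamma(17/6, 661/20)
obs 4: x=1/2 → posterior Inverse-Gamma(10/3, 661/20)
obs 5: x=4 → posterior Inverse-Gamma(23/6, 1567/40)
obs 6: x=-5/4 → posterior Inverse-Gamma(13/3, 6513/160)
obs 7: x=-1 → posterior Inverse-Gamma(29/6, 6693/160)
obs 8: x=2 → posterior Inverse-Gamma(16/3, 6873/160)
obs 9: x=-1/4 → posterior Inverse-Gamma(35/6, 3459/80)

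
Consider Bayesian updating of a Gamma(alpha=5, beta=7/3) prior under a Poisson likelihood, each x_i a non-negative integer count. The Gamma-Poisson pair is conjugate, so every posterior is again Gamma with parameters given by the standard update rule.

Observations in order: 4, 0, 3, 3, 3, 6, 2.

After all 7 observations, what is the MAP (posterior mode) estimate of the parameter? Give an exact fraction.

obs 1: x=4 → posterior Gamma(9, 10/3)
obs 2: x=0 → posterior Gamma(9, 13/3)
obs 3: x=3 → posterior Gamma(12, 16/3)
obs 4: x=3 → posterior Gamma(15, 19/3)
obs 5: x=3 → posterior Gamma(18, 22/3)
obs 6: x=6 → posterior Gamma(24, 25/3)
obs 7: x=2 → posterior Gamma(26, 28/3)

75/28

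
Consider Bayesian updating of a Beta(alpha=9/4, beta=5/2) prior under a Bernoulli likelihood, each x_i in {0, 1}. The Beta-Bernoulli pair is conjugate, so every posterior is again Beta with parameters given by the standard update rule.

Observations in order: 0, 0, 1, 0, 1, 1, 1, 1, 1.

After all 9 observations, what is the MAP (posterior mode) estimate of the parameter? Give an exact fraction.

29/47

obs 1: x=0 → posterior Beta(9/4, 7/2)
obs 2: x=0 → posterior Beta(9/4, 9/2)
obs 3: x=1 → posterior Beta(13/4, 9/2)
obs 4: x=0 → posterior Beta(13/4, 11/2)
obs 5: x=1 → posterior Beta(17/4, 11/2)
obs 6: x=1 → posterior Beta(21/4, 11/2)
obs 7: x=1 → posterior Beta(25/4, 11/2)
obs 8: x=1 → posterior Beta(29/4, 11/2)
obs 9: x=1 → posterior Beta(33/4, 11/2)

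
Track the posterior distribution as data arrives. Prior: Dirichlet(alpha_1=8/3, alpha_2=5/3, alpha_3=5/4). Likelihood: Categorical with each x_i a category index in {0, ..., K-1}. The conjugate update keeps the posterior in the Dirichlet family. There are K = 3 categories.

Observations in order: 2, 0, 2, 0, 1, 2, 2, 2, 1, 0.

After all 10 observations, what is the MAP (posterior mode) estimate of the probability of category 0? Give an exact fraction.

obs 1: x=2 → posterior Dirichlet(8/3, 5/3, 9/4)
obs 2: x=0 → posterior Dirichlet(11/3, 5/3, 9/4)
obs 3: x=2 → posterior Dirichlet(11/3, 5/3, 13/4)
obs 4: x=0 → posterior Dirichlet(14/3, 5/3, 13/4)
obs 5: x=1 → posterior Dirichlet(14/3, 8/3, 13/4)
obs 6: x=2 → posterior Dirichlet(14/3, 8/3, 17/4)
obs 7: x=2 → posterior Dirichlet(14/3, 8/3, 21/4)
obs 8: x=2 → posterior Dirichlet(14/3, 8/3, 25/4)
obs 9: x=1 → posterior Dirichlet(14/3, 11/3, 25/4)
obs 10: x=0 → posterior Dirichlet(17/3, 11/3, 25/4)

56/151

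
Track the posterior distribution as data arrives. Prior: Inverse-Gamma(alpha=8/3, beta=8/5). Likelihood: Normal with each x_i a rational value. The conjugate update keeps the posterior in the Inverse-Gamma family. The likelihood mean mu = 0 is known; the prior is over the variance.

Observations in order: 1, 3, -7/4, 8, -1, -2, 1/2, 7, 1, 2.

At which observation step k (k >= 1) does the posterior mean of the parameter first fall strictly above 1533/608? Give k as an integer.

k = 3

obs 1: x=1 → posterior Inverse-Gamma(19/6, 21/10)
obs 2: x=3 → posterior Inverse-Gamma(11/3, 33/5)
obs 3: x=-7/4 → posterior Inverse-Gamma(25/6, 1301/160)
obs 4: x=8 → posterior Inverse-Gamma(14/3, 6421/160)
obs 5: x=-1 → posterior Inverse-Gamma(31/6, 6501/160)
obs 6: x=-2 → posterior Inverse-Gamma(17/3, 6821/160)
obs 7: x=1/2 → posterior Inverse-Gamma(37/6, 6841/160)
obs 8: x=7 → posterior Inverse-Gamma(20/3, 10761/160)
obs 9: x=1 → posterior Inverse-Gamma(43/6, 10841/160)
obs 10: x=2 → posterior Inverse-Gamma(23/3, 11161/160)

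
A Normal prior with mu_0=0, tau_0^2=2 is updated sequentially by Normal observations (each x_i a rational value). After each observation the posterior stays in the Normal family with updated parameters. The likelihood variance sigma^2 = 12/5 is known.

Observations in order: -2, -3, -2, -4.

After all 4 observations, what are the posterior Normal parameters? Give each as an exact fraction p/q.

mu_0=-55/26, tau_0^2=6/13

obs 1: x=-2 → posterior Normal(-10/11, 12/11)
obs 2: x=-3 → posterior Normal(-25/16, 3/4)
obs 3: x=-2 → posterior Normal(-5/3, 4/7)
obs 4: x=-4 → posterior Normal(-55/26, 6/13)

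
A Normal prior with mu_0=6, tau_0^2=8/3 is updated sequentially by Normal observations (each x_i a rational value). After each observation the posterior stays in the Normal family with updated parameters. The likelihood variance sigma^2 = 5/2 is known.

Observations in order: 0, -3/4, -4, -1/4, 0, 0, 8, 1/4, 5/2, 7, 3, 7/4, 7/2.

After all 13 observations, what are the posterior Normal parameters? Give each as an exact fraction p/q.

obs 1: x=0 → posterior Normal(90/31, 40/31)
obs 2: x=-3/4 → posterior Normal(78/47, 40/47)
obs 3: x=-4 → posterior Normal(2/9, 40/63)
obs 4: x=-1/4 → posterior Normal(10/79, 40/79)
obs 5: x=0 → posterior Normal(2/19, 8/19)
obs 6: x=0 → posterior Normal(10/111, 40/111)
obs 7: x=8 → posterior Normal(138/127, 40/127)
obs 8: x=1/4 → posterior Normal(142/143, 40/143)
obs 9: x=5/2 → posterior Normal(182/159, 40/159)
obs 10: x=7 → posterior Normal(42/25, 8/35)
obs 11: x=3 → posterior Normal(342/191, 40/191)
obs 12: x=7/4 → posterior Normal(370/207, 40/207)
obs 13: x=7/2 → posterior Normal(426/223, 40/223)

mu_0=426/223, tau_0^2=40/223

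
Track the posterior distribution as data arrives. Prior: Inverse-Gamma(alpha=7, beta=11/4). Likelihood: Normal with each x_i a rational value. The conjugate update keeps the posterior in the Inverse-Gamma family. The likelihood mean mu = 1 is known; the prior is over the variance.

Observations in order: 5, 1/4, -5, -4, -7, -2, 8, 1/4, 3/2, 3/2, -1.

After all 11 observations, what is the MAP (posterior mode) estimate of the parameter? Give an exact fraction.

1681/216

obs 1: x=5 → posterior Inverse-Gamma(15/2, 43/4)
obs 2: x=1/4 → posterior Inverse-Gamma(8, 353/32)
obs 3: x=-5 → posterior Inverse-Gamma(17/2, 929/32)
obs 4: x=-4 → posterior Inverse-Gamma(9, 1329/32)
obs 5: x=-7 → posterior Inverse-Gamma(19/2, 2353/32)
obs 6: x=-2 → posterior Inverse-Gamma(10, 2497/32)
obs 7: x=8 → posterior Inverse-Gamma(21/2, 3281/32)
obs 8: x=1/4 → posterior Inverse-Gamma(11, 1645/16)
obs 9: x=3/2 → posterior Inverse-Gamma(23/2, 1647/16)
obs 10: x=3/2 → posterior Inverse-Gamma(12, 1649/16)
obs 11: x=-1 → posterior Inverse-Gamma(25/2, 1681/16)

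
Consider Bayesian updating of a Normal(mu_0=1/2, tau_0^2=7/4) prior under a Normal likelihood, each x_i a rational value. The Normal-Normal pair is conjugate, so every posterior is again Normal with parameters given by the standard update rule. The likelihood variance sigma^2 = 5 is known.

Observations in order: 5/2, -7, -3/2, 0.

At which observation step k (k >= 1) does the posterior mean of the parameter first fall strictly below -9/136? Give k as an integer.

k = 2

obs 1: x=5/2 → posterior Normal(55/54, 35/27)
obs 2: x=-7 → posterior Normal(-43/68, 35/34)
obs 3: x=-3/2 → posterior Normal(-32/41, 35/41)
obs 4: x=0 → posterior Normal(-2/3, 35/48)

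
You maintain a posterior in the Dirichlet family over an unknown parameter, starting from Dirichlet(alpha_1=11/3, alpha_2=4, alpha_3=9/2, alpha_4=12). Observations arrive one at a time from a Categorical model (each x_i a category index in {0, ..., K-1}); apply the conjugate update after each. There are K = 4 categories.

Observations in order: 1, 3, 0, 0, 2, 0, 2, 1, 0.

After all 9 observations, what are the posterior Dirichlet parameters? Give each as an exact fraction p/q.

obs 1: x=1 → posterior Dirichlet(11/3, 5, 9/2, 12)
obs 2: x=3 → posterior Dirichlet(11/3, 5, 9/2, 13)
obs 3: x=0 → posterior Dirichlet(14/3, 5, 9/2, 13)
obs 4: x=0 → posterior Dirichlet(17/3, 5, 9/2, 13)
obs 5: x=2 → posterior Dirichlet(17/3, 5, 11/2, 13)
obs 6: x=0 → posterior Dirichlet(20/3, 5, 11/2, 13)
obs 7: x=2 → posterior Dirichlet(20/3, 5, 13/2, 13)
obs 8: x=1 → posterior Dirichlet(20/3, 6, 13/2, 13)
obs 9: x=0 → posterior Dirichlet(23/3, 6, 13/2, 13)

alpha_1=23/3, alpha_2=6, alpha_3=13/2, alpha_4=13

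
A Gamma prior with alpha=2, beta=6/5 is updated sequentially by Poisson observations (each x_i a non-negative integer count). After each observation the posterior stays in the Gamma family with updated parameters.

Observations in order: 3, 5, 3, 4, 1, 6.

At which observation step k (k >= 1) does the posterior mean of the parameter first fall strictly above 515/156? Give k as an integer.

k = 6

obs 1: x=3 → posterior Gamma(5, 11/5)
obs 2: x=5 → posterior Gamma(10, 16/5)
obs 3: x=3 → posterior Gamma(13, 21/5)
obs 4: x=4 → posterior Gamma(17, 26/5)
obs 5: x=1 → posterior Gamma(18, 31/5)
obs 6: x=6 → posterior Gamma(24, 36/5)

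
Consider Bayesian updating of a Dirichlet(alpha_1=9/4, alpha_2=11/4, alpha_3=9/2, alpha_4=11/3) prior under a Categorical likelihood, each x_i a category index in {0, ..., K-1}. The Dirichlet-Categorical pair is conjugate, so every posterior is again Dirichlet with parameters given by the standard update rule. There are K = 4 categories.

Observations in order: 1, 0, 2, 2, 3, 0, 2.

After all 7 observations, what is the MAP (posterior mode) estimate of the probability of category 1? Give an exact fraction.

obs 1: x=1 → posterior Dirichlet(9/4, 15/4, 9/2, 11/3)
obs 2: x=0 → posterior Dirichlet(13/4, 15/4, 9/2, 11/3)
obs 3: x=2 → posterior Dirichlet(13/4, 15/4, 11/2, 11/3)
obs 4: x=2 → posterior Dirichlet(13/4, 15/4, 13/2, 11/3)
obs 5: x=3 → posterior Dirichlet(13/4, 15/4, 13/2, 14/3)
obs 6: x=0 → posterior Dirichlet(17/4, 15/4, 13/2, 14/3)
obs 7: x=2 → posterior Dirichlet(17/4, 15/4, 15/2, 14/3)

33/194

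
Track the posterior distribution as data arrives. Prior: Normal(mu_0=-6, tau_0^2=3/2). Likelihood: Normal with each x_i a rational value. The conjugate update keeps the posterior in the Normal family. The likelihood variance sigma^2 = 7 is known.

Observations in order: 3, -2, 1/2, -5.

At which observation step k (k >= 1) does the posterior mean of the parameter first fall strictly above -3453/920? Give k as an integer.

obs 1: x=3 → posterior Normal(-75/17, 21/17)
obs 2: x=-2 → posterior Normal(-81/20, 21/20)
obs 3: x=1/2 → posterior Normal(-159/46, 21/23)
obs 4: x=-5 → posterior Normal(-189/52, 21/26)

k = 3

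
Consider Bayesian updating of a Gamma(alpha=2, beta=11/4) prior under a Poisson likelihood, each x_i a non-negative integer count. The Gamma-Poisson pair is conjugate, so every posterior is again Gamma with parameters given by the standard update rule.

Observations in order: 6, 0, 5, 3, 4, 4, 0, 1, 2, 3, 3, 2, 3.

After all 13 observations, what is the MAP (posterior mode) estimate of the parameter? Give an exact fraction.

148/63

obs 1: x=6 → posterior Gamma(8, 15/4)
obs 2: x=0 → posterior Gamma(8, 19/4)
obs 3: x=5 → posterior Gamma(13, 23/4)
obs 4: x=3 → posterior Gamma(16, 27/4)
obs 5: x=4 → posterior Gamma(20, 31/4)
obs 6: x=4 → posterior Gamma(24, 35/4)
obs 7: x=0 → posterior Gamma(24, 39/4)
obs 8: x=1 → posterior Gamma(25, 43/4)
obs 9: x=2 → posterior Gamma(27, 47/4)
obs 10: x=3 → posterior Gamma(30, 51/4)
obs 11: x=3 → posterior Gamma(33, 55/4)
obs 12: x=2 → posterior Gamma(35, 59/4)
obs 13: x=3 → posterior Gamma(38, 63/4)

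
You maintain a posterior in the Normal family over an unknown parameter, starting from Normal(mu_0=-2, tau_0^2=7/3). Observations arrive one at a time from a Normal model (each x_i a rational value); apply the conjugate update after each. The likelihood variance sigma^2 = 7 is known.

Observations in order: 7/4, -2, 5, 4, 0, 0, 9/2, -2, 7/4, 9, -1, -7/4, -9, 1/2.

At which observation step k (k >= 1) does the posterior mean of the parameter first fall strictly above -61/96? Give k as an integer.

k = 3

obs 1: x=7/4 → posterior Normal(-17/16, 7/4)
obs 2: x=-2 → posterior Normal(-5/4, 7/5)
obs 3: x=5 → posterior Normal(-5/24, 7/6)
obs 4: x=4 → posterior Normal(11/28, 1)
obs 5: x=0 → posterior Normal(11/32, 7/8)
obs 6: x=0 → posterior Normal(11/36, 7/9)
obs 7: x=9/2 → posterior Normal(29/40, 7/10)
obs 8: x=-2 → posterior Normal(21/44, 7/11)
obs 9: x=7/4 → posterior Normal(7/12, 7/12)
obs 10: x=9 → posterior Normal(16/13, 7/13)
obs 11: x=-1 → posterior Normal(15/14, 1/2)
obs 12: x=-7/4 → posterior Normal(53/60, 7/15)
obs 13: x=-9 → posterior Normal(17/64, 7/16)
obs 14: x=1/2 → posterior Normal(19/68, 7/17)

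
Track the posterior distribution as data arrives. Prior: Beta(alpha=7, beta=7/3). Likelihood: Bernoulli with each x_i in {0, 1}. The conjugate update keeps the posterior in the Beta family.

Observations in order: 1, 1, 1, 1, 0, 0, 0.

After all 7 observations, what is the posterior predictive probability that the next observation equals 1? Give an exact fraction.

obs 1: x=1 → posterior Beta(8, 7/3)
obs 2: x=1 → posterior Beta(9, 7/3)
obs 3: x=1 → posterior Beta(10, 7/3)
obs 4: x=1 → posterior Beta(11, 7/3)
obs 5: x=0 → posterior Beta(11, 10/3)
obs 6: x=0 → posterior Beta(11, 13/3)
obs 7: x=0 → posterior Beta(11, 16/3)

33/49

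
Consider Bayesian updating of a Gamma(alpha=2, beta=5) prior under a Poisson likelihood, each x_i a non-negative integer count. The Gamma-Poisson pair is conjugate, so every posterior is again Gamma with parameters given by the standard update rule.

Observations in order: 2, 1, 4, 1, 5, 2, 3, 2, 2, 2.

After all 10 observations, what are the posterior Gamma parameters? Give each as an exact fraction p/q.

obs 1: x=2 → posterior Gamma(4, 6)
obs 2: x=1 → posterior Gamma(5, 7)
obs 3: x=4 → posterior Gamma(9, 8)
obs 4: x=1 → posterior Gamma(10, 9)
obs 5: x=5 → posterior Gamma(15, 10)
obs 6: x=2 → posterior Gamma(17, 11)
obs 7: x=3 → posterior Gamma(20, 12)
obs 8: x=2 → posterior Gamma(22, 13)
obs 9: x=2 → posterior Gamma(24, 14)
obs 10: x=2 → posterior Gamma(26, 15)

alpha=26, beta=15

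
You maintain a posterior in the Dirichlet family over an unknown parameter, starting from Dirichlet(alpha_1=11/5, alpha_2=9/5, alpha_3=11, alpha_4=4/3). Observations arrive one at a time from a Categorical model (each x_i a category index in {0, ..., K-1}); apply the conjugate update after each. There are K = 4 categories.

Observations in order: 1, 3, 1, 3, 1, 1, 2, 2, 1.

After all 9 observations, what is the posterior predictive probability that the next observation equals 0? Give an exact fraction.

33/380

obs 1: x=1 → posterior Dirichlet(11/5, 14/5, 11, 4/3)
obs 2: x=3 → posterior Dirichlet(11/5, 14/5, 11, 7/3)
obs 3: x=1 → posterior Dirichlet(11/5, 19/5, 11, 7/3)
obs 4: x=3 → posterior Dirichlet(11/5, 19/5, 11, 10/3)
obs 5: x=1 → posterior Dirichlet(11/5, 24/5, 11, 10/3)
obs 6: x=1 → posterior Dirichlet(11/5, 29/5, 11, 10/3)
obs 7: x=2 → posterior Dirichlet(11/5, 29/5, 12, 10/3)
obs 8: x=2 → posterior Dirichlet(11/5, 29/5, 13, 10/3)
obs 9: x=1 → posterior Dirichlet(11/5, 34/5, 13, 10/3)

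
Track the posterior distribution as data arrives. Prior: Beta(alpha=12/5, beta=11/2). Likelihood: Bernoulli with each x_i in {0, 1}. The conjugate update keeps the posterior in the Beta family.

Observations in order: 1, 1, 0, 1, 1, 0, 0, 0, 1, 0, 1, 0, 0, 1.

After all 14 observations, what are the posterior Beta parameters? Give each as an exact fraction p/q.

alpha=47/5, beta=25/2

obs 1: x=1 → posterior Beta(17/5, 11/2)
obs 2: x=1 → posterior Beta(22/5, 11/2)
obs 3: x=0 → posterior Beta(22/5, 13/2)
obs 4: x=1 → posterior Beta(27/5, 13/2)
obs 5: x=1 → posterior Beta(32/5, 13/2)
obs 6: x=0 → posterior Beta(32/5, 15/2)
obs 7: x=0 → posterior Beta(32/5, 17/2)
obs 8: x=0 → posterior Beta(32/5, 19/2)
obs 9: x=1 → posterior Beta(37/5, 19/2)
obs 10: x=0 → posterior Beta(37/5, 21/2)
obs 11: x=1 → posterior Beta(42/5, 21/2)
obs 12: x=0 → posterior Beta(42/5, 23/2)
obs 13: x=0 → posterior Beta(42/5, 25/2)
obs 14: x=1 → posterior Beta(47/5, 25/2)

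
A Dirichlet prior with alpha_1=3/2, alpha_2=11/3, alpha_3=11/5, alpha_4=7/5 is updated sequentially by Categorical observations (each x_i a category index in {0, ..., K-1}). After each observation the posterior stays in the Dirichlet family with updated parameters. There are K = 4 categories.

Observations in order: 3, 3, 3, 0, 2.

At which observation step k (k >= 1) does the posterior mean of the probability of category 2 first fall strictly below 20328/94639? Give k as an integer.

k = 2

obs 1: x=3 → posterior Dirichlet(3/2, 11/3, 11/5, 12/5)
obs 2: x=3 → posterior Dirichlet(3/2, 11/3, 11/5, 17/5)
obs 3: x=3 → posterior Dirichlet(3/2, 11/3, 11/5, 22/5)
obs 4: x=0 → posterior Dirichlet(5/2, 11/3, 11/5, 22/5)
obs 5: x=2 → posterior Dirichlet(5/2, 11/3, 16/5, 22/5)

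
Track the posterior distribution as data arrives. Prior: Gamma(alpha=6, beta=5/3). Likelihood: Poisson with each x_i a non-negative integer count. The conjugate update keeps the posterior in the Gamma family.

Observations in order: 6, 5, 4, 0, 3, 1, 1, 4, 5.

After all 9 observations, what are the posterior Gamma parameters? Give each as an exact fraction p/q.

obs 1: x=6 → posterior Gamma(12, 8/3)
obs 2: x=5 → posterior Gamma(17, 11/3)
obs 3: x=4 → posterior Gamma(21, 14/3)
obs 4: x=0 → posterior Gamma(21, 17/3)
obs 5: x=3 → posterior Gamma(24, 20/3)
obs 6: x=1 → posterior Gamma(25, 23/3)
obs 7: x=1 → posterior Gamma(26, 26/3)
obs 8: x=4 → posterior Gamma(30, 29/3)
obs 9: x=5 → posterior Gamma(35, 32/3)

alpha=35, beta=32/3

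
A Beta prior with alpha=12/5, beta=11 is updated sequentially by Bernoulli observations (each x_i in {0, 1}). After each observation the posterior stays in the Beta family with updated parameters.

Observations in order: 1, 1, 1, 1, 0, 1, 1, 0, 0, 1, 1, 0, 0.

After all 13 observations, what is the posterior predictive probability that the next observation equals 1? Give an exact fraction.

13/33

obs 1: x=1 → posterior Beta(17/5, 11)
obs 2: x=1 → posterior Beta(22/5, 11)
obs 3: x=1 → posterior Beta(27/5, 11)
obs 4: x=1 → posterior Beta(32/5, 11)
obs 5: x=0 → posterior Beta(32/5, 12)
obs 6: x=1 → posterior Beta(37/5, 12)
obs 7: x=1 → posterior Beta(42/5, 12)
obs 8: x=0 → posterior Beta(42/5, 13)
obs 9: x=0 → posterior Beta(42/5, 14)
obs 10: x=1 → posterior Beta(47/5, 14)
obs 11: x=1 → posterior Beta(52/5, 14)
obs 12: x=0 → posterior Beta(52/5, 15)
obs 13: x=0 → posterior Beta(52/5, 16)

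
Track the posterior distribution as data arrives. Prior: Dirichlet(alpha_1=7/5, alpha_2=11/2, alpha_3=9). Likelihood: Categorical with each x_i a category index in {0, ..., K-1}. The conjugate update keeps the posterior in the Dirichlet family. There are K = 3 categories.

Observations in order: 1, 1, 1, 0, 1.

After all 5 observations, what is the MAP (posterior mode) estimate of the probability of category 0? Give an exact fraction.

14/179

obs 1: x=1 → posterior Dirichlet(7/5, 13/2, 9)
obs 2: x=1 → posterior Dirichlet(7/5, 15/2, 9)
obs 3: x=1 → posterior Dirichlet(7/5, 17/2, 9)
obs 4: x=0 → posterior Dirichlet(12/5, 17/2, 9)
obs 5: x=1 → posterior Dirichlet(12/5, 19/2, 9)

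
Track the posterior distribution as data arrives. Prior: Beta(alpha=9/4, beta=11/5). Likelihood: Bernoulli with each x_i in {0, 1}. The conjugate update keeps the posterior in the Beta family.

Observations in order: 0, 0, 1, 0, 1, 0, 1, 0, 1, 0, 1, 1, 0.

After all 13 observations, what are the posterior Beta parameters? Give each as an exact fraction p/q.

obs 1: x=0 → posterior Beta(9/4, 16/5)
obs 2: x=0 → posterior Beta(9/4, 21/5)
obs 3: x=1 → posterior Beta(13/4, 21/5)
obs 4: x=0 → posterior Beta(13/4, 26/5)
obs 5: x=1 → posterior Beta(17/4, 26/5)
obs 6: x=0 → posterior Beta(17/4, 31/5)
obs 7: x=1 → posterior Beta(21/4, 31/5)
obs 8: x=0 → posterior Beta(21/4, 36/5)
obs 9: x=1 → posterior Beta(25/4, 36/5)
obs 10: x=0 → posterior Beta(25/4, 41/5)
obs 11: x=1 → posterior Beta(29/4, 41/5)
obs 12: x=1 → posterior Beta(33/4, 41/5)
obs 13: x=0 → posterior Beta(33/4, 46/5)

alpha=33/4, beta=46/5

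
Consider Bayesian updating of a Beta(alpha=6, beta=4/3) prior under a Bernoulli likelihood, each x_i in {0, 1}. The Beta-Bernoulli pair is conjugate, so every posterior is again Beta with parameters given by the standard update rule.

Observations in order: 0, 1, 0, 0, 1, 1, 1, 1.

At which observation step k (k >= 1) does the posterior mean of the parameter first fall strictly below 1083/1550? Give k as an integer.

k = 3

obs 1: x=0 → posterior Beta(6, 7/3)
obs 2: x=1 → posterior Beta(7, 7/3)
obs 3: x=0 → posterior Beta(7, 10/3)
obs 4: x=0 → posterior Beta(7, 13/3)
obs 5: x=1 → posterior Beta(8, 13/3)
obs 6: x=1 → posterior Beta(9, 13/3)
obs 7: x=1 → posterior Beta(10, 13/3)
obs 8: x=1 → posterior Beta(11, 13/3)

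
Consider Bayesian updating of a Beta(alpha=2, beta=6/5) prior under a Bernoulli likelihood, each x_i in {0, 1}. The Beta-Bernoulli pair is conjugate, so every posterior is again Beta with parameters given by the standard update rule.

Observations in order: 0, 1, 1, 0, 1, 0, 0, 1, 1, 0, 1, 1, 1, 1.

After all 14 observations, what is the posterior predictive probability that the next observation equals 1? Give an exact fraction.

55/86

obs 1: x=0 → posterior Beta(2, 11/5)
obs 2: x=1 → posterior Beta(3, 11/5)
obs 3: x=1 → posterior Beta(4, 11/5)
obs 4: x=0 → posterior Beta(4, 16/5)
obs 5: x=1 → posterior Beta(5, 16/5)
obs 6: x=0 → posterior Beta(5, 21/5)
obs 7: x=0 → posterior Beta(5, 26/5)
obs 8: x=1 → posterior Beta(6, 26/5)
obs 9: x=1 → posterior Beta(7, 26/5)
obs 10: x=0 → posterior Beta(7, 31/5)
obs 11: x=1 → posterior Beta(8, 31/5)
obs 12: x=1 → posterior Beta(9, 31/5)
obs 13: x=1 → posterior Beta(10, 31/5)
obs 14: x=1 → posterior Beta(11, 31/5)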